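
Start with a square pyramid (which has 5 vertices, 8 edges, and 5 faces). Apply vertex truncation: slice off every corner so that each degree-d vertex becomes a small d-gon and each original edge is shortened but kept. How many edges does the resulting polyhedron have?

24

Truncation replaces each original edge-end by a new vertex, so V′ = 2E = 16.
Each original edge survives, and each old vertex of degree d contributes d new edges; summing degrees gives Σd = 2E, so E′ = E + 2E = 3E = 24.
Each original face survives and each original vertex becomes one new face: F′ = F + V = 10.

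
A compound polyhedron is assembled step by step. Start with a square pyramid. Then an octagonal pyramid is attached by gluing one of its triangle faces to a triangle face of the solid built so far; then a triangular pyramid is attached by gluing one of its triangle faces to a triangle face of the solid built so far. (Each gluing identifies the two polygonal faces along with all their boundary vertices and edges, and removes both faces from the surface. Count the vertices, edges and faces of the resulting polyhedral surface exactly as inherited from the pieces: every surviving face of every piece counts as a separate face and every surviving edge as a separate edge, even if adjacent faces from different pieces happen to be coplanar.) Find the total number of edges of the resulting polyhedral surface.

A square pyramid: V=5, E=8, F=5.
Attach an octagonal pyramid (V=9, E=16, F=9) along a 3-gon: merge 3 vertices and 3 edges, delete both glued faces → V=11, E=21, F=12.
Attach a triangular pyramid (V=4, E=6, F=4) along a 3-gon: merge 3 vertices and 3 edges, delete both glued faces → V=12, E=24, F=14.
Check: V − E + F = 12 − 24 + 14 = 2.

24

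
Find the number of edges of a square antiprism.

16

An antiprism on an n-gon has two n-gon caps and 2n triangles: V = 2·4 = 8, E = 4·4 = 16, F = 2·4 + 2 = 10.
Check: V − E + F = 8 − 16 + 10 = 2.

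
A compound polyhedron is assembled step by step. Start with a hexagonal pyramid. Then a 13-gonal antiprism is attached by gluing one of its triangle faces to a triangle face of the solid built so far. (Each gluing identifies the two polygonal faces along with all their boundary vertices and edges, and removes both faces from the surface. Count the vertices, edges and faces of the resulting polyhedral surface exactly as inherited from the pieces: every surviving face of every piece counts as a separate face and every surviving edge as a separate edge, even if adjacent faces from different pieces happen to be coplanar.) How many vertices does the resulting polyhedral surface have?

30

A hexagonal pyramid: V=7, E=12, F=7.
Attach a 13-gonal antiprism (V=26, E=52, F=28) along a 3-gon: merge 3 vertices and 3 edges, delete both glued faces → V=30, E=61, F=33.
Check: V − E + F = 30 − 61 + 33 = 2.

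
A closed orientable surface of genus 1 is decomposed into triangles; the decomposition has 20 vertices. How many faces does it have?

40

χ = 2 − 2·1 = 0, and every face is a triangle so 3F = 2E.
V − E + F = 0 with E = 3F/2 gives 20 − (3/2 − 1)·F = 0, so F = 40 and E = 60.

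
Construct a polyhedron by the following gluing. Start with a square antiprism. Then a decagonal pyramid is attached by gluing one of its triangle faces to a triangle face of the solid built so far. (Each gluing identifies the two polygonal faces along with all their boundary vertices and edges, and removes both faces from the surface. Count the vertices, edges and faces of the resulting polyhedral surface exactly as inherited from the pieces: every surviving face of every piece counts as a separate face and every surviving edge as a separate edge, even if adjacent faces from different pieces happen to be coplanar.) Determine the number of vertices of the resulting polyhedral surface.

A square antiprism: V=8, E=16, F=10.
Attach a decagonal pyramid (V=11, E=20, F=11) along a 3-gon: merge 3 vertices and 3 edges, delete both glued faces → V=16, E=33, F=19.
Check: V − E + F = 16 − 33 + 19 = 2.

16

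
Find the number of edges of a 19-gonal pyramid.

A pyramid on an n-gon base has one n-gon and n triangles: V = 19 + 1 = 20, E = 2·19 = 38, F = 19 + 1 = 20.

38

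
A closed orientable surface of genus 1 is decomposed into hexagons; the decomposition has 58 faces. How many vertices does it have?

116

χ = 2 − 2·1 = 0, and every face is a hexagon so 6F = 2E.
E = 6·58/2 = 174. Then V = 0 + E − F = 0 + 174 − 58 = 116.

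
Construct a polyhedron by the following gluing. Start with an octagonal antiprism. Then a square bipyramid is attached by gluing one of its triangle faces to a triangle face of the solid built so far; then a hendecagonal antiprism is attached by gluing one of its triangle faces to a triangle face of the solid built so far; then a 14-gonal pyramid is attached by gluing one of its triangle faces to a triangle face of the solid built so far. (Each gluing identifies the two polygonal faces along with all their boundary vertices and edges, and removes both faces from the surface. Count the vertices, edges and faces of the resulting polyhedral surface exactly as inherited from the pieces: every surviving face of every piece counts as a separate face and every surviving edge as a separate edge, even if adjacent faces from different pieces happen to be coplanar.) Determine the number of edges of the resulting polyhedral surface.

107

An octagonal antiprism: V=16, E=32, F=18.
Attach a square bipyramid (V=6, E=12, F=8) along a 3-gon: merge 3 vertices and 3 edges, delete both glued faces → V=19, E=41, F=24.
Attach a hendecagonal antiprism (V=22, E=44, F=24) along a 3-gon: merge 3 vertices and 3 edges, delete both glued faces → V=38, E=82, F=46.
Attach a 14-gonal pyramid (V=15, E=28, F=15) along a 3-gon: merge 3 vertices and 3 edges, delete both glued faces → V=50, E=107, F=59.
Check: V − E + F = 50 − 107 + 59 = 2.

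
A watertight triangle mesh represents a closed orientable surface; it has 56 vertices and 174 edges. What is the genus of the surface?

Every face is a triangle and each edge borders two faces, so 3F = 2·174, giving F = 116.
χ = V − E + F = 56 − 174 + 116 = -2.
For a closed orientable surface χ = 2 − 2g, so g = (2 − (-2))/2 = 2.

2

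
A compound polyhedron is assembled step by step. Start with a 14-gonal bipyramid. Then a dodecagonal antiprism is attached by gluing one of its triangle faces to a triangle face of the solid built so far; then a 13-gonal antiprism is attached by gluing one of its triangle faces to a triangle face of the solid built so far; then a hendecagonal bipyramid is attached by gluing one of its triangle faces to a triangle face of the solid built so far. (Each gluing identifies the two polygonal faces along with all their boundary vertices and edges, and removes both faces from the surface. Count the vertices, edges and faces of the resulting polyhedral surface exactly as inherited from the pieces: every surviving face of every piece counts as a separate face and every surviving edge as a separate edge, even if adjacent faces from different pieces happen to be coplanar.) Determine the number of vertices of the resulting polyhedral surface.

A 14-gonal bipyramid: V=16, E=42, F=28.
Attach a dodecagonal antiprism (V=24, E=48, F=26) along a 3-gon: merge 3 vertices and 3 edges, delete both glued faces → V=37, E=87, F=52.
Attach a 13-gonal antiprism (V=26, E=52, F=28) along a 3-gon: merge 3 vertices and 3 edges, delete both glued faces → V=60, E=136, F=78.
Attach a hendecagonal bipyramid (V=13, E=33, F=22) along a 3-gon: merge 3 vertices and 3 edges, delete both glued faces → V=70, E=166, F=98.
Check: V − E + F = 70 − 166 + 98 = 2.

70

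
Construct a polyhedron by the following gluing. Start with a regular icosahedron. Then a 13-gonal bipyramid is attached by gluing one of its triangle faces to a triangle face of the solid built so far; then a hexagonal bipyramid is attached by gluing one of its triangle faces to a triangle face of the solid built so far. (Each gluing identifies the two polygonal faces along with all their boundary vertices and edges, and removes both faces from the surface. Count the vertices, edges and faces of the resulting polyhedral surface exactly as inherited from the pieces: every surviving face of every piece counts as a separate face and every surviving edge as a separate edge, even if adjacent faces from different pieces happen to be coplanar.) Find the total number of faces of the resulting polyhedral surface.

A regular icosahedron: V=12, E=30, F=20.
Attach a 13-gonal bipyramid (V=15, E=39, F=26) along a 3-gon: merge 3 vertices and 3 edges, delete both glued faces → V=24, E=66, F=44.
Attach a hexagonal bipyramid (V=8, E=18, F=12) along a 3-gon: merge 3 vertices and 3 edges, delete both glued faces → V=29, E=81, F=54.
Check: V − E + F = 29 − 81 + 54 = 2.

54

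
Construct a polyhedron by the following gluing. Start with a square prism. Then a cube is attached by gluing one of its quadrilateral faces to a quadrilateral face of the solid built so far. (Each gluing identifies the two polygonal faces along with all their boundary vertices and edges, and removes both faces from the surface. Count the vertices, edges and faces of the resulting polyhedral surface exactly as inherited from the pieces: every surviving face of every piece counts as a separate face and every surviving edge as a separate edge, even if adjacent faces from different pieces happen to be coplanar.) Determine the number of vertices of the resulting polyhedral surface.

A square prism: V=8, E=12, F=6.
Attach a cube (V=8, E=12, F=6) along a 4-gon: merge 4 vertices and 4 edges, delete both glued faces → V=12, E=20, F=10.
Check: V − E + F = 12 − 20 + 10 = 2.

12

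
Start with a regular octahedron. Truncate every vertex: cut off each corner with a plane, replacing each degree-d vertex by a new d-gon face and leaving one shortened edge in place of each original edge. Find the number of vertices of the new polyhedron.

24

The base solid has V = 6, E = 12, F = 8.
Truncation replaces each original edge-end by a new vertex, so V′ = 2E = 24.
Each original edge survives, and each old vertex of degree d contributes d new edges; summing degrees gives Σd = 2E, so E′ = E + 2E = 3E = 36.
Each original face survives and each original vertex becomes one new face: F′ = F + V = 14.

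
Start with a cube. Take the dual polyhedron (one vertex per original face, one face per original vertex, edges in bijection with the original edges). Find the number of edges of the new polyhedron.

12

The base solid has V = 8, E = 12, F = 6.
The dual swaps V and F and preserves E: V′ = F = 6, E′ = E = 12, F′ = V = 8.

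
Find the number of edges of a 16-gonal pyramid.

32

A pyramid on an n-gon base has one n-gon and n triangles: V = 16 + 1 = 17, E = 2·16 = 32, F = 16 + 1 = 17.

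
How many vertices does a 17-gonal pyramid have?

A pyramid on an n-gon base has one n-gon and n triangles: V = 17 + 1 = 18, E = 2·17 = 34, F = 17 + 1 = 18.

18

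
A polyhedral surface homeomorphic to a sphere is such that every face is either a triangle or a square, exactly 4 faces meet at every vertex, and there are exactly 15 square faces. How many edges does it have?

Let x be the number of triangles; then F = 15 + x.
Edge–face incidences: 2E = 4·15 + 3·x = 60 + 3x.
Every vertex has degree 4, so 4V = 2E.
Euler: V − E + F = 2 ⇒ (2E)/4 − E + (15 + x) = 2.
Multiply by 8: 2·(2E) − 4·(2E) + 8·(15 + x) = 16, i.e. 120 + 8x − 2·(60 + 3x) = 16.
Collecting terms: 2x = 16, so x = 8.
Then 2E = 60 + 3·8 = 84, so E = 42, V = 2E/4 = 21, F = 15 + 8 = 23.

42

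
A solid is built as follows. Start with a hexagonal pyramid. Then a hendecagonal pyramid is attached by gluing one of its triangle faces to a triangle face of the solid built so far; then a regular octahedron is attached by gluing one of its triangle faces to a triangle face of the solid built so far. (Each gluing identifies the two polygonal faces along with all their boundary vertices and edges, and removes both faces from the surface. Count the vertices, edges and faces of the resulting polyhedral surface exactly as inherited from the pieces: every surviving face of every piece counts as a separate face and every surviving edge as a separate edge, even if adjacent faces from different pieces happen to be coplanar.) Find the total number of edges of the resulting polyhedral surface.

A hexagonal pyramid: V=7, E=12, F=7.
Attach a hendecagonal pyramid (V=12, E=22, F=12) along a 3-gon: merge 3 vertices and 3 edges, delete both glued faces → V=16, E=31, F=17.
Attach a regular octahedron (V=6, E=12, F=8) along a 3-gon: merge 3 vertices and 3 edges, delete both glued faces → V=19, E=40, F=23.
Check: V − E + F = 19 − 40 + 23 = 2.

40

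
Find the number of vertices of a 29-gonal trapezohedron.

60

The n-trapezohedron (dual of the n-antiprism) has V = 2·29 + 2 = 60, E = 4·29 = 116, F = 2·29 = 58.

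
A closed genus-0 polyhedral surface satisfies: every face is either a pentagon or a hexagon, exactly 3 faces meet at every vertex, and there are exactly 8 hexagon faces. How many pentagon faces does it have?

12

Let x be the number of pentagons; then F = 8 + x.
Edge–face incidences: 2E = 6·8 + 5·x = 48 + 5x.
Every vertex has degree 3, so 3V = 2E.
Euler: V − E + F = 2 ⇒ (2E)/3 − E + (8 + x) = 2.
Multiply by 6: 2·(2E) − 3·(2E) + 6·(8 + x) = 12, i.e. 48 + 6x − (48 + 5x) = 12.
Collecting terms: x = 12.
Then 2E = 48 + 5·12 = 108, so E = 54, V = 2E/3 = 36, F = 8 + 12 = 20.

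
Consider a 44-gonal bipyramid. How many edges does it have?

132

A bipyramid over an n-gon has 2n triangular faces and n + 2 vertices: V = 44 + 2 = 46, E = 3·44 = 132, F = 2·44 = 88.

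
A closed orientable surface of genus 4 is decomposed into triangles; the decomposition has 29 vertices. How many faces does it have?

70

χ = 2 − 2·4 = -6, and every face is a triangle so 3F = 2E.
V − E + F = -6 with E = 3F/2 gives 29 − (3/2 − 1)·F = -6, so F = 70 and E = 105.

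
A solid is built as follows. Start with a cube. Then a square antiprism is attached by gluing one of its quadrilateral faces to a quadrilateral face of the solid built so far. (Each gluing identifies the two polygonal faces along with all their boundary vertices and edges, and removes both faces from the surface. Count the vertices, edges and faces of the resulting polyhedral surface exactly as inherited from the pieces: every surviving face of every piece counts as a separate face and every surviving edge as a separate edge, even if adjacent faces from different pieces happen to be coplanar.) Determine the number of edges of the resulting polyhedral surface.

24

A cube: V=8, E=12, F=6.
Attach a square antiprism (V=8, E=16, F=10) along a 4-gon: merge 4 vertices and 4 edges, delete both glued faces → V=12, E=24, F=14.
Check: V − E + F = 12 − 24 + 14 = 2.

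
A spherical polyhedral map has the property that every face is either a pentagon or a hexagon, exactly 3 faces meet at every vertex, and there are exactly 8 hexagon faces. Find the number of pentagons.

Let x be the number of pentagons; then F = 8 + x.
Edge–face incidences: 2E = 6·8 + 5·x = 48 + 5x.
Every vertex has degree 3, so 3V = 2E.
Euler: V − E + F = 2 ⇒ (2E)/3 − E + (8 + x) = 2.
Multiply by 6: 2·(2E) − 3·(2E) + 6·(8 + x) = 12, i.e. 48 + 6x − (48 + 5x) = 12.
Collecting terms: x = 12.
Then 2E = 48 + 5·12 = 108, so E = 54, V = 2E/3 = 36, F = 8 + 12 = 20.

12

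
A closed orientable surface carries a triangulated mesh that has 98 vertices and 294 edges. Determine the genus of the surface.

Every face is a triangle and each edge borders two faces, so 3F = 2·294, giving F = 196.
χ = V − E + F = 98 − 294 + 196 = 0.
For a closed orientable surface χ = 2 − 2g, so g = (2 − (0))/2 = 1.

1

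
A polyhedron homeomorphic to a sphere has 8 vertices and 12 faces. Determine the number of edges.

Here V − E + F = 2.
E = V + F − (2) = 8 + 12 − (2) = 18.

18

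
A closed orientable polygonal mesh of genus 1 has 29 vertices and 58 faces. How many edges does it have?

For a closed orientable surface of genus 1, χ = 2 − 2·1 = 0.
E = V + F − (0) = 29 + 58 − (0) = 87.

87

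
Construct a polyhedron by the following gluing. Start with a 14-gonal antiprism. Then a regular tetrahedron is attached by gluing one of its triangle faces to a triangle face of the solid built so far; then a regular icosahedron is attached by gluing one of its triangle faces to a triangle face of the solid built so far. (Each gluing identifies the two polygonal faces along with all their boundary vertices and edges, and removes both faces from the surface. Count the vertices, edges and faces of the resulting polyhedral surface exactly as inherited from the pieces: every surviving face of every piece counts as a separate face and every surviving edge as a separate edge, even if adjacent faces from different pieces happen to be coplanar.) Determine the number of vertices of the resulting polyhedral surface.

A 14-gonal antiprism: V=28, E=56, F=30.
Attach a regular tetrahedron (V=4, E=6, F=4) along a 3-gon: merge 3 vertices and 3 edges, delete both glued faces → V=29, E=59, F=32.
Attach a regular icosahedron (V=12, E=30, F=20) along a 3-gon: merge 3 vertices and 3 edges, delete both glued faces → V=38, E=86, F=50.
Check: V − E + F = 38 − 86 + 50 = 2.

38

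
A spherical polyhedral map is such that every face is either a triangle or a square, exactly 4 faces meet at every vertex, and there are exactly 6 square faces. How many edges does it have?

Let x be the number of triangles; then F = 6 + x.
Edge–face incidences: 2E = 4·6 + 3·x = 24 + 3x.
Every vertex has degree 4, so 4V = 2E.
Euler: V − E + F = 2 ⇒ (2E)/4 − E + (6 + x) = 2.
Multiply by 8: 2·(2E) − 4·(2E) + 8·(6 + x) = 16, i.e. 48 + 8x − 2·(24 + 3x) = 16.
Collecting terms: 2x = 16, so x = 8.
Then 2E = 24 + 3·8 = 48, so E = 24, V = 2E/4 = 12, F = 6 + 8 = 14.

24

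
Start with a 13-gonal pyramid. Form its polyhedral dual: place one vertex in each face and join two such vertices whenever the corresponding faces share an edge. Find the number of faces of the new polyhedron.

The base solid has V = 14, E = 26, F = 14.
The dual swaps V and F and preserves E: V′ = F = 14, E′ = E = 26, F′ = V = 14.

14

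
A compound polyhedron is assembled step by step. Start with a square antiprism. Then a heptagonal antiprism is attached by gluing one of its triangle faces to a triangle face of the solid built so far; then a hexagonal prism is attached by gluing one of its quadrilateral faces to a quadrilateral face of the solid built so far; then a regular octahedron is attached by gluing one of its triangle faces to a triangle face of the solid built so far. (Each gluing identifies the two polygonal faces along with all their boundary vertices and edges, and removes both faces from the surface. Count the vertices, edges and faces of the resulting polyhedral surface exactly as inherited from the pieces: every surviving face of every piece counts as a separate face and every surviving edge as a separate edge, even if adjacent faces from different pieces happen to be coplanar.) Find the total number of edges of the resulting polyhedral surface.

64

A square antiprism: V=8, E=16, F=10.
Attach a heptagonal antiprism (V=14, E=28, F=16) along a 3-gon: merge 3 vertices and 3 edges, delete both glued faces → V=19, E=41, F=24.
Attach a hexagonal prism (V=12, E=18, F=8) along a 4-gon: merge 4 vertices and 4 edges, delete both glued faces → V=27, E=55, F=30.
Attach a regular octahedron (V=6, E=12, F=8) along a 3-gon: merge 3 vertices and 3 edges, delete both glued faces → V=30, E=64, F=36.
Check: V − E + F = 30 − 64 + 36 = 2.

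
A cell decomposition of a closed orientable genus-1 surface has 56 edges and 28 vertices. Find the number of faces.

For a closed orientable surface of genus 1, χ = 2 − 2·1 = 0.
F = 0 − V + E = 0 − 28 + 56 = 28.

28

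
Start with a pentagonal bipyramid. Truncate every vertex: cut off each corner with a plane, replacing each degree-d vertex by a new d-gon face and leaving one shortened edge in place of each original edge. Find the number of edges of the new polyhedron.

The base solid has V = 7, E = 15, F = 10.
Truncation replaces each original edge-end by a new vertex, so V′ = 2E = 30.
Each original edge survives, and each old vertex of degree d contributes d new edges; summing degrees gives Σd = 2E, so E′ = E + 2E = 3E = 45.
Each original face survives and each original vertex becomes one new face: F′ = F + V = 17.

45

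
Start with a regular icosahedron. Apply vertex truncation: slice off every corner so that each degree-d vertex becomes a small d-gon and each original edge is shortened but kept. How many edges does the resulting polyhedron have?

90

The base solid has V = 12, E = 30, F = 20.
Truncation replaces each original edge-end by a new vertex, so V′ = 2E = 60.
Each original edge survives, and each old vertex of degree d contributes d new edges; summing degrees gives Σd = 2E, so E′ = E + 2E = 3E = 90.
Each original face survives and each original vertex becomes one new face: F′ = F + V = 32.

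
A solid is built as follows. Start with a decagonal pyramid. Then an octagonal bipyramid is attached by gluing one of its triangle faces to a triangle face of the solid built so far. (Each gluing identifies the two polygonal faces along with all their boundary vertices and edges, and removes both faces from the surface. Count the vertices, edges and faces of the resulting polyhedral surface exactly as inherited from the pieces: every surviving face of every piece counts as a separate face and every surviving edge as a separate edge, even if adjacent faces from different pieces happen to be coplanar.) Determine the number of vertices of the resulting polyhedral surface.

18

A decagonal pyramid: V=11, E=20, F=11.
Attach an octagonal bipyramid (V=10, E=24, F=16) along a 3-gon: merge 3 vertices and 3 edges, delete both glued faces → V=18, E=41, F=25.
Check: V − E + F = 18 − 41 + 25 = 2.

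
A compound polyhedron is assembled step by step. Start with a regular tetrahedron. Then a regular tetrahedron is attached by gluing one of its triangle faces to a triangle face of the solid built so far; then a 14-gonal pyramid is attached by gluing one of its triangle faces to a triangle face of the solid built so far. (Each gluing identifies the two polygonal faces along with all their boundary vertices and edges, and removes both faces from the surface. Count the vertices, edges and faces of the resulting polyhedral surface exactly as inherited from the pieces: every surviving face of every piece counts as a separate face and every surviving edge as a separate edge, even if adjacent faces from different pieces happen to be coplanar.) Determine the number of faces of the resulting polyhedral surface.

A regular tetrahedron: V=4, E=6, F=4.
Attach a regular tetrahedron (V=4, E=6, F=4) along a 3-gon: merge 3 vertices and 3 edges, delete both glued faces → V=5, E=9, F=6.
Attach a 14-gonal pyramid (V=15, E=28, F=15) along a 3-gon: merge 3 vertices and 3 edges, delete both glued faces → V=17, E=34, F=19.
Check: V − E + F = 17 − 34 + 19 = 2.

19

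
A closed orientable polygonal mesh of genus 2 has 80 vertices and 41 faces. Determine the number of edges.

For a closed orientable surface of genus 2, χ = 2 − 2·2 = -2.
E = V + F − (-2) = 80 + 41 − (-2) = 123.

123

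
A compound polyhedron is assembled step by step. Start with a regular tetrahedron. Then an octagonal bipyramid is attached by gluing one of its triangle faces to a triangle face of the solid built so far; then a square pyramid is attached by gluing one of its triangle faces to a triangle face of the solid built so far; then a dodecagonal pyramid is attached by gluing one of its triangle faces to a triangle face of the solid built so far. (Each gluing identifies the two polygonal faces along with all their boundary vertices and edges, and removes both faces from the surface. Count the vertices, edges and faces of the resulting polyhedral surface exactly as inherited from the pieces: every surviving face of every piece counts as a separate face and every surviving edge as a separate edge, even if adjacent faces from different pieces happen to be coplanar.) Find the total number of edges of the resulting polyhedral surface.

A regular tetrahedron: V=4, E=6, F=4.
Attach an octagonal bipyramid (V=10, E=24, F=16) along a 3-gon: merge 3 vertices and 3 edges, delete both glued faces → V=11, E=27, F=18.
Attach a square pyramid (V=5, E=8, F=5) along a 3-gon: merge 3 vertices and 3 edges, delete both glued faces → V=13, E=32, F=21.
Attach a dodecagonal pyramid (V=13, E=24, F=13) along a 3-gon: merge 3 vertices and 3 edges, delete both glued faces → V=23, E=53, F=32.
Check: V − E + F = 23 − 53 + 32 = 2.

53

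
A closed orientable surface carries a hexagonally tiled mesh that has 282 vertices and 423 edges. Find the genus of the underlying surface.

Every face is a hexagon and each edge borders two faces, so 6F = 2·423, giving F = 141.
χ = V − E + F = 282 − 423 + 141 = 0.
For a closed orientable surface χ = 2 − 2g, so g = (2 − (0))/2 = 1.

1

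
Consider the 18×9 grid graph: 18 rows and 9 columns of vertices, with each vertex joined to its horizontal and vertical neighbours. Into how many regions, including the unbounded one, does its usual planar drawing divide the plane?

The grid has V = 18·9 = 162 vertices and E = 18·8 + 9·17 = 297 edges.
F = 2 − V + E = 2 − 162 + 297 = 137.

137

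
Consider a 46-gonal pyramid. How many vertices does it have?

47

A pyramid on an n-gon base has one n-gon and n triangles: V = 46 + 1 = 47, E = 2·46 = 92, F = 46 + 1 = 47.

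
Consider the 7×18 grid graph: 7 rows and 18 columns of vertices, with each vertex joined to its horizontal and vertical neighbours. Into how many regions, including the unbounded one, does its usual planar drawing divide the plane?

103

The grid has V = 7·18 = 126 vertices and E = 7·17 + 18·6 = 227 edges.
F = 2 − V + E = 2 − 126 + 227 = 103.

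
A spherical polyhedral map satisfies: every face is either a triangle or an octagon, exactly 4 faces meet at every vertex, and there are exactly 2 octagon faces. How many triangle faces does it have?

16

Let x be the number of triangles; then F = 2 + x.
Edge–face incidences: 2E = 8·2 + 3·x = 16 + 3x.
Every vertex has degree 4, so 4V = 2E.
Euler: V − E + F = 2 ⇒ (2E)/4 − E + (2 + x) = 2.
Multiply by 8: 2·(2E) − 4·(2E) + 8·(2 + x) = 16, i.e. 16 + 8x − 2·(16 + 3x) = 16.
Collecting terms: 2x − 16 = 16, so 2x = 32, so x = 16.
Then 2E = 16 + 3·16 = 64, so E = 32, V = 2E/4 = 16, F = 2 + 16 = 18.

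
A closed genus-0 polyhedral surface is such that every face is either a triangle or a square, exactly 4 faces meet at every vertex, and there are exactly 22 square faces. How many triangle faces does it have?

8

Let x be the number of triangles; then F = 22 + x.
Edge–face incidences: 2E = 4·22 + 3·x = 88 + 3x.
Every vertex has degree 4, so 4V = 2E.
Euler: V − E + F = 2 ⇒ (2E)/4 − E + (22 + x) = 2.
Multiply by 8: 2·(2E) − 4·(2E) + 8·(22 + x) = 16, i.e. 176 + 8x − 2·(88 + 3x) = 16.
Collecting terms: 2x = 16, so x = 8.
Then 2E = 88 + 3·8 = 112, so E = 56, V = 2E/4 = 28, F = 22 + 8 = 30.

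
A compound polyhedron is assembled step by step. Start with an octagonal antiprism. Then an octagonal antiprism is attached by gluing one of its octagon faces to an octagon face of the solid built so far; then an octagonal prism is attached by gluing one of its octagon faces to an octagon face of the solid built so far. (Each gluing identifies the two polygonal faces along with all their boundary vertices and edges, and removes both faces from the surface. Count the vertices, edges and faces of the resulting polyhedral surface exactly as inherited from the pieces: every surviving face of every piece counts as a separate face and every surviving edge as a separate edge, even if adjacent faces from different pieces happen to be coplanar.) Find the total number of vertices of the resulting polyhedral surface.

An octagonal antiprism: V=16, E=32, F=18.
Attach an octagonal antiprism (V=16, E=32, F=18) along an 8-gon: merge 8 vertices and 8 edges, delete both glued faces → V=24, E=56, F=34.
Attach an octagonal prism (V=16, E=24, F=10) along an 8-gon: merge 8 vertices and 8 edges, delete both glued faces → V=32, E=72, F=42.
Check: V − E + F = 32 − 72 + 42 = 2.

32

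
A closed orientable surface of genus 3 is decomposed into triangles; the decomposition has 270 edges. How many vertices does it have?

86

χ = 2 − 2·3 = -4, and every face is a triangle so 3F = 2E.
F = 2E/3 = 180. Then V = -4 + E − F = -4 + 270 − 180 = 86.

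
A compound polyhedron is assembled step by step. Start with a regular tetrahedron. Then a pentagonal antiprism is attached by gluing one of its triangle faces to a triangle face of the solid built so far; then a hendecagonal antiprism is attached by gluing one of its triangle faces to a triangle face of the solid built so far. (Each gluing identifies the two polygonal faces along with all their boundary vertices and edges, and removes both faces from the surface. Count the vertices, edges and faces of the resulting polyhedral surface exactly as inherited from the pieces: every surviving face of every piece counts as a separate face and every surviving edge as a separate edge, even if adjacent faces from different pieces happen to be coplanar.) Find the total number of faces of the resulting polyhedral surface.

36

A regular tetrahedron: V=4, E=6, F=4.
Attach a pentagonal antiprism (V=10, E=20, F=12) along a 3-gon: merge 3 vertices and 3 edges, delete both glued faces → V=11, E=23, F=14.
Attach a hendecagonal antiprism (V=22, E=44, F=24) along a 3-gon: merge 3 vertices and 3 edges, delete both glued faces → V=30, E=64, F=36.
Check: V − E + F = 30 − 64 + 36 = 2.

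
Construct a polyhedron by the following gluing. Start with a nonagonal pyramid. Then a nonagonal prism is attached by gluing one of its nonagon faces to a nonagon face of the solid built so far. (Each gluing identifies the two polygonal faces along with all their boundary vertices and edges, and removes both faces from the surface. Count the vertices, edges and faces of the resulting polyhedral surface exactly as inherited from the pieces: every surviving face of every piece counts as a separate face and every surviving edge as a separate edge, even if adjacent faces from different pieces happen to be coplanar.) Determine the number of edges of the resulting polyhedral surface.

36

A nonagonal pyramid: V=10, E=18, F=10.
Attach a nonagonal prism (V=18, E=27, F=11) along a 9-gon: merge 9 vertices and 9 edges, delete both glued faces → V=19, E=36, F=19.
Check: V − E + F = 19 − 36 + 19 = 2.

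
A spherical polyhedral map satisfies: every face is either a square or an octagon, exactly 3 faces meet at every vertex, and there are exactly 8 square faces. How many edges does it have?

24

Let x be the number of octagons; then F = 8 + x.
Edge–face incidences: 2E = 4·8 + 8·x = 32 + 8x.
Every vertex has degree 3, so 3V = 2E.
Euler: V − E + F = 2 ⇒ (2E)/3 − E + (8 + x) = 2.
Multiply by 6: 2·(2E) − 3·(2E) + 6·(8 + x) = 12, i.e. 48 + 6x − (32 + 8x) = 12.
Collecting terms: −2x + 16 = 12, so −2x = −4, so x = 2.
Then 2E = 32 + 8·2 = 48, so E = 24, V = 2E/3 = 16, F = 8 + 2 = 10.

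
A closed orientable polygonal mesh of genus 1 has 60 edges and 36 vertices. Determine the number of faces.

For a closed orientable surface of genus 1, χ = 2 − 2·1 = 0.
F = 0 − V + E = 0 − 36 + 60 = 24.

24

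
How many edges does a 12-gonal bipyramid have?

A bipyramid over an n-gon has 2n triangular faces and n + 2 vertices: V = 12 + 2 = 14, E = 3·12 = 36, F = 2·12 = 24.

36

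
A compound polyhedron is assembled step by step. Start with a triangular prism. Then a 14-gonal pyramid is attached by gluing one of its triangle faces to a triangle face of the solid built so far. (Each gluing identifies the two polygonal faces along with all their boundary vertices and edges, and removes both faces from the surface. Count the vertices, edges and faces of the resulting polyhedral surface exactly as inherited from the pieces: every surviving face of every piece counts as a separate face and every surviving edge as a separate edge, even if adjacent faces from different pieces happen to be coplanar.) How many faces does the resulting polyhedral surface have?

A triangular prism: V=6, E=9, F=5.
Attach a 14-gonal pyramid (V=15, E=28, F=15) along a 3-gon: merge 3 vertices and 3 edges, delete both glued faces → V=18, E=34, F=18.
Check: V − E + F = 18 − 34 + 18 = 2.

18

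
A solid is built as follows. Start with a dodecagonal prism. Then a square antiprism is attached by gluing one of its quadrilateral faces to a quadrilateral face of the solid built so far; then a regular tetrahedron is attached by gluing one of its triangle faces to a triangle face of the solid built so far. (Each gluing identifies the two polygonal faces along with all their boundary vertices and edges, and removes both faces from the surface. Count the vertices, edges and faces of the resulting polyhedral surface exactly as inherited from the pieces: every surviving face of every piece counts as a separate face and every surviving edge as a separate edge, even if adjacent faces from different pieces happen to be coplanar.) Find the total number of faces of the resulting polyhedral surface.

24

A dodecagonal prism: V=24, E=36, F=14.
Attach a square antiprism (V=8, E=16, F=10) along a 4-gon: merge 4 vertices and 4 edges, delete both glued faces → V=28, E=48, F=22.
Attach a regular tetrahedron (V=4, E=6, F=4) along a 3-gon: merge 3 vertices and 3 edges, delete both glued faces → V=29, E=51, F=24.
Check: V − E + F = 29 − 51 + 24 = 2.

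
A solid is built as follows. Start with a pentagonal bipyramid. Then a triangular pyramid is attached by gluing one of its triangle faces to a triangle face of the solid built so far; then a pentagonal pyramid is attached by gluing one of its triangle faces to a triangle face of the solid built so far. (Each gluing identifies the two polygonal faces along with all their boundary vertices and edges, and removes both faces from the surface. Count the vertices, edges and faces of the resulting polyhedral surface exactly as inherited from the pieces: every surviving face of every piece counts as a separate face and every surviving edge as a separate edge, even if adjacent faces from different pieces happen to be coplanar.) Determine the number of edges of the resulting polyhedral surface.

25

A pentagonal bipyramid: V=7, E=15, F=10.
Attach a triangular pyramid (V=4, E=6, F=4) along a 3-gon: merge 3 vertices and 3 edges, delete both glued faces → V=8, E=18, F=12.
Attach a pentagonal pyramid (V=6, E=10, F=6) along a 3-gon: merge 3 vertices and 3 edges, delete both glued faces → V=11, E=25, F=16.
Check: V − E + F = 11 − 25 + 16 = 2.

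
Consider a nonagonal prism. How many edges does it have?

27

A prism on an n-gon has two n-gon bases and n rectangular sides: V = 2·9 = 18, E = 3·9 = 27, F = 9 + 2 = 11.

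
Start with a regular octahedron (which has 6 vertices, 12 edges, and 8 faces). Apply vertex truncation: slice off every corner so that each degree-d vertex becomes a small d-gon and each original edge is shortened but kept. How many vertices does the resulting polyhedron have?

Truncation replaces each original edge-end by a new vertex, so V′ = 2E = 24.
Each original edge survives, and each old vertex of degree d contributes d new edges; summing degrees gives Σd = 2E, so E′ = E + 2E = 3E = 36.
Each original face survives and each original vertex becomes one new face: F′ = F + V = 14.

24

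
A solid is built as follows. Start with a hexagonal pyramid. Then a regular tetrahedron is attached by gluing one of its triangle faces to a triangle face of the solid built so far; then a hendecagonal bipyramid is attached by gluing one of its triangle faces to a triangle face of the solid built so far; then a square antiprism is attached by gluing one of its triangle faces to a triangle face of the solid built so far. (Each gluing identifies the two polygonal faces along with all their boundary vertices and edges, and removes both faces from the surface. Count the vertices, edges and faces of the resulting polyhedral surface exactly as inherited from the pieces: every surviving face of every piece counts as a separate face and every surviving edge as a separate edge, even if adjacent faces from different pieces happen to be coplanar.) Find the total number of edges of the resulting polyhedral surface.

A hexagonal pyramid: V=7, E=12, F=7.
Attach a regular tetrahedron (V=4, E=6, F=4) along a 3-gon: merge 3 vertices and 3 edges, delete both glued faces → V=8, E=15, F=9.
Attach a hendecagonal bipyramid (V=13, E=33, F=22) along a 3-gon: merge 3 vertices and 3 edges, delete both glued faces → V=18, E=45, F=29.
Attach a square antiprism (V=8, E=16, F=10) along a 3-gon: merge 3 vertices and 3 edges, delete both glued faces → V=23, E=58, F=37.
Check: V − E + F = 23 − 58 + 37 = 2.

58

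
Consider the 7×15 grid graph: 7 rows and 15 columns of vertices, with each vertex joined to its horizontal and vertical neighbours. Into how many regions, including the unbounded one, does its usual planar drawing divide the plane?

85

The grid has V = 7·15 = 105 vertices and E = 7·14 + 15·6 = 188 edges.
F = 2 − V + E = 2 − 105 + 188 = 85.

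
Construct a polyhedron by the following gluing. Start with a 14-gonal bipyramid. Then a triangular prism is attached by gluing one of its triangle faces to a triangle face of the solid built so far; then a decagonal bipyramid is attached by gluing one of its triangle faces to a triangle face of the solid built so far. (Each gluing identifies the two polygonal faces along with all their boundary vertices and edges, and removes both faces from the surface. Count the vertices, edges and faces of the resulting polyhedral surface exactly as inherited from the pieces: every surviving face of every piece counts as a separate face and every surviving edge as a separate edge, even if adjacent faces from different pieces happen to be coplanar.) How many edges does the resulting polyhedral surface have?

75

A 14-gonal bipyramid: V=16, E=42, F=28.
Attach a triangular prism (V=6, E=9, F=5) along a 3-gon: merge 3 vertices and 3 edges, delete both glued faces → V=19, E=48, F=31.
Attach a decagonal bipyramid (V=12, E=30, F=20) along a 3-gon: merge 3 vertices and 3 edges, delete both glued faces → V=28, E=75, F=49.
Check: V − E + F = 28 − 75 + 49 = 2.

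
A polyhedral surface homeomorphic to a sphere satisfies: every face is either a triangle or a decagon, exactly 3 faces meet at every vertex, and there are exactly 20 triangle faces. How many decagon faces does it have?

Let x be the number of decagons; then F = 20 + x.
Edge–face incidences: 2E = 3·20 + 10·x = 60 + 10x.
Every vertex has degree 3, so 3V = 2E.
Euler: V − E + F = 2 ⇒ (2E)/3 − E + (20 + x) = 2.
Multiply by 6: 2·(2E) − 3·(2E) + 6·(20 + x) = 12, i.e. 120 + 6x − (60 + 10x) = 12.
Collecting terms: −4x + 60 = 12, so −4x = −48, so x = 12.
Then 2E = 60 + 10·12 = 180, so E = 90, V = 2E/3 = 60, F = 20 + 12 = 32.

12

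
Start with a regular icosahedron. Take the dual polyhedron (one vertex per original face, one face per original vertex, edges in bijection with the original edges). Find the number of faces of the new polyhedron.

12

The base solid has V = 12, E = 30, F = 20.
The dual swaps V and F and preserves E: V′ = F = 20, E′ = E = 30, F′ = V = 12.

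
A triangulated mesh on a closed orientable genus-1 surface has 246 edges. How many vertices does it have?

82

χ = 2 − 2·1 = 0, and every face is a triangle so 3F = 2E.
F = 2E/3 = 164. Then V = 0 + E − F = 0 + 246 − 164 = 82.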